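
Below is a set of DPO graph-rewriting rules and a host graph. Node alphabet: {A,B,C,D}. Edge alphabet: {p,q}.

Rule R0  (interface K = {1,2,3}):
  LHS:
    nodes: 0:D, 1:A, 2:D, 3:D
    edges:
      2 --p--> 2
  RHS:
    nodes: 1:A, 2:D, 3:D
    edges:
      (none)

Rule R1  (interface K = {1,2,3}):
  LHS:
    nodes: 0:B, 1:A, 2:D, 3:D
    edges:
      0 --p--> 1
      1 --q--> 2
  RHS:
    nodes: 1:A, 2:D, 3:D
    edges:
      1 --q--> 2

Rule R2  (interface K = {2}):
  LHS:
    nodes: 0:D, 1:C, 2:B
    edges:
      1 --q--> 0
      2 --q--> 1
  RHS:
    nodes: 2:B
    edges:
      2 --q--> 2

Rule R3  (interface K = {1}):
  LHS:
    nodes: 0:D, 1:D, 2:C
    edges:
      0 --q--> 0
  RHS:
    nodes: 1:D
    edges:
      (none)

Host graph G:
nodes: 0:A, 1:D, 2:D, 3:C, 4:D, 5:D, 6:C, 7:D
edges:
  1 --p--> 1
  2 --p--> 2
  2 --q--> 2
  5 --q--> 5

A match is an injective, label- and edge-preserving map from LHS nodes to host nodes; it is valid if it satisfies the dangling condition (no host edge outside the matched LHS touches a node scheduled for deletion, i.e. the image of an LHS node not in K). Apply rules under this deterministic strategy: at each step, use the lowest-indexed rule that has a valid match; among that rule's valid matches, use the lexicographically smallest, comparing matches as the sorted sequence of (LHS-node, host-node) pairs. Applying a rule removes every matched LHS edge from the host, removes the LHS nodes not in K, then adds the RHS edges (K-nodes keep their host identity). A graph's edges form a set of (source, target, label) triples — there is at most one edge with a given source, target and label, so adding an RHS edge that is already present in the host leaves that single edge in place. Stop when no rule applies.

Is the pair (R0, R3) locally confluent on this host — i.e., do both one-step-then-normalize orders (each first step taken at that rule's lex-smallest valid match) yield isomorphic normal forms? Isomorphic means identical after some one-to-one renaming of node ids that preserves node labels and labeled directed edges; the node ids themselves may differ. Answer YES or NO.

branch R0-first: apply at {0↦4, 1↦0, 2↦1, 3↦2} → |E|=3, then 3 more step(s) → NF |V|=2 |E|=0 V={0:A, 7:D} E=∅
branch R3-first: apply at {0↦5, 1↦1, 2↦3} → |E|=3, then 3 more step(s) → NF |V|=2 |E|=0 V={0:A, 7:D} E=∅
graphs isomorphic (equal up to label-preserving node renaming)

Answer: YES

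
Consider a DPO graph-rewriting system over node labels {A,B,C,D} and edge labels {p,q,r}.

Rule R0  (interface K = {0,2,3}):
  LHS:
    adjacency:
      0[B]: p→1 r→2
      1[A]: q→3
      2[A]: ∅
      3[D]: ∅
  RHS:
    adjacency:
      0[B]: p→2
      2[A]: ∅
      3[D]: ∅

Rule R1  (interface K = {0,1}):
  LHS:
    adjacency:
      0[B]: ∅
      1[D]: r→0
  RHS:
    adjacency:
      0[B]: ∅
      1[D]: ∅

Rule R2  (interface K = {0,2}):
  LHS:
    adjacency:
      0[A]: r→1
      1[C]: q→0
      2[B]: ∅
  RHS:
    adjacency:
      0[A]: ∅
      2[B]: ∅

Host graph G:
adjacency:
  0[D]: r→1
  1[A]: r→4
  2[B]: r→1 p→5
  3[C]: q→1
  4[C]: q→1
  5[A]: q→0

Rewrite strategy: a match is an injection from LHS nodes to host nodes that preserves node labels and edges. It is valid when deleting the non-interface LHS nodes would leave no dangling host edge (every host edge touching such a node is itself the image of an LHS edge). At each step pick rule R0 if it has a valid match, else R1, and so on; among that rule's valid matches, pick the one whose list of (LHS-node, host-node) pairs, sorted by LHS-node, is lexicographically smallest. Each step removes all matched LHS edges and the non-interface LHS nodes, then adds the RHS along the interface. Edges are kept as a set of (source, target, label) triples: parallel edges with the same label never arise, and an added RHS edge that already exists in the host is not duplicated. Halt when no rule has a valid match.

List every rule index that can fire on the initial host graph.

R0: 1 valid match — {0↦2, 1↦5, 2↦1, 3↦0}
R1: no valid match — LHS pattern not found
R2: 1 valid match — {0↦1, 1↦4, 2↦2}

Answer: [R0,R2]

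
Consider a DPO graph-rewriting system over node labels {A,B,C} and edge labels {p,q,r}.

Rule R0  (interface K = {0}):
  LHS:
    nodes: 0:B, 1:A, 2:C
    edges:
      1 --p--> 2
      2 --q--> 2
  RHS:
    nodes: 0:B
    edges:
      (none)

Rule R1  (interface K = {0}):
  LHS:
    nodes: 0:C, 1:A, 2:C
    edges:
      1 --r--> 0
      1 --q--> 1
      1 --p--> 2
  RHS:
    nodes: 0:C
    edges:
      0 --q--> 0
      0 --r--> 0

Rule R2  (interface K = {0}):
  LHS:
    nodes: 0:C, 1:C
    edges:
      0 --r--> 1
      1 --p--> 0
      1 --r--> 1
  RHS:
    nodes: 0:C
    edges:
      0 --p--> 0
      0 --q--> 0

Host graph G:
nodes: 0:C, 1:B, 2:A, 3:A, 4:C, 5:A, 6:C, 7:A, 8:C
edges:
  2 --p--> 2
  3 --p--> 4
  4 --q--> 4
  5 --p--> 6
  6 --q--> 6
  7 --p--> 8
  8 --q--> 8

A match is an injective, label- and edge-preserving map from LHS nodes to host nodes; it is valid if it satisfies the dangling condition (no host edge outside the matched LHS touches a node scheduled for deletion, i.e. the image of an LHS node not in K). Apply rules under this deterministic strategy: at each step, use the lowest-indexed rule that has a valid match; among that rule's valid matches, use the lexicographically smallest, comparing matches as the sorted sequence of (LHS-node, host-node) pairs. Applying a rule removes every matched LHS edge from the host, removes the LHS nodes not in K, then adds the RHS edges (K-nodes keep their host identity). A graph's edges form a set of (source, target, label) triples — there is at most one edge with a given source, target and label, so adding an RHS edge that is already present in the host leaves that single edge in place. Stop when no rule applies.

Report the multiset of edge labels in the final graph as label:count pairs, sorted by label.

Answer: p:1

Derivation:
initial: |V|=9 |E|=7  E = 2-p->2 3-p->4 4-q->4 5-p->6 6-q->6 7-p->8 8-q->8
step 1: apply R0 at {0↦1, 1↦3, 2↦4}  → |V|=7 |E|=5  E = 2-p->2 5-p->6 6-q->6 7-p->8 8-q->8
step 2: apply R0 at {0↦1, 1↦5, 2↦6}  → |V|=5 |E|=3  E = 2-p->2 7-p->8 8-q->8
step 3: apply R0 at {0↦1, 1↦7, 2↦8}  → |V|=3 |E|=1  E = 2-p->2
normal form: no rule applies after step 3
NF edges: [(2, 2, 'p')]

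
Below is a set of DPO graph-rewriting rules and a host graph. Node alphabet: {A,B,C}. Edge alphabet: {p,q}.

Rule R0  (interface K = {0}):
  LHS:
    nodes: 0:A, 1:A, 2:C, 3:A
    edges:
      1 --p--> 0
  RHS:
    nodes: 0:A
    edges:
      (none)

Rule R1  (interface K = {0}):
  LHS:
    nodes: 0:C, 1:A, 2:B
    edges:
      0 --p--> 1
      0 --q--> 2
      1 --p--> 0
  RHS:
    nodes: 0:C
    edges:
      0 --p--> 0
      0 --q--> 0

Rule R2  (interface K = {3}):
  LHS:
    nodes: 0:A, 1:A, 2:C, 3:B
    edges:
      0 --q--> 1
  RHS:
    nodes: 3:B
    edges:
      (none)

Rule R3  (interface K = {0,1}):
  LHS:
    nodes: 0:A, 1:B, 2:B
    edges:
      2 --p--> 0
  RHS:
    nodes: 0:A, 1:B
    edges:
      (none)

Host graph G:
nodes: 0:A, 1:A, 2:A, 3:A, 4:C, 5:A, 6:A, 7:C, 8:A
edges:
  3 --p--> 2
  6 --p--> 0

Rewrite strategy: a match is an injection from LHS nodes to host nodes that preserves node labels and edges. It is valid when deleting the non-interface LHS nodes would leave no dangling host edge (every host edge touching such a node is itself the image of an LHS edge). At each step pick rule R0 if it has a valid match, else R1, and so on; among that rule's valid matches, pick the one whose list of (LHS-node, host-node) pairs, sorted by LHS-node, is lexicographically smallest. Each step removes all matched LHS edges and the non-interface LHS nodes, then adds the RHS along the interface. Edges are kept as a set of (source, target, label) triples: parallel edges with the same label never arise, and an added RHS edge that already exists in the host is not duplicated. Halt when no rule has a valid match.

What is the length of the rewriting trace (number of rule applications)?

Answer: 2

Rewrite trace:
start.  V:9 E:2  edges: 3-p->2 6-p->0
1. fire R0 via {0↦0, 1↦6, 2↦4, 3↦1}  →  V:6 E:1  edges: 3-p->2
2. fire R0 via {0↦2, 1↦3, 2↦7, 3↦0}  →  V:3 E:0  edges: ∅
final graph: no rule applies after step 2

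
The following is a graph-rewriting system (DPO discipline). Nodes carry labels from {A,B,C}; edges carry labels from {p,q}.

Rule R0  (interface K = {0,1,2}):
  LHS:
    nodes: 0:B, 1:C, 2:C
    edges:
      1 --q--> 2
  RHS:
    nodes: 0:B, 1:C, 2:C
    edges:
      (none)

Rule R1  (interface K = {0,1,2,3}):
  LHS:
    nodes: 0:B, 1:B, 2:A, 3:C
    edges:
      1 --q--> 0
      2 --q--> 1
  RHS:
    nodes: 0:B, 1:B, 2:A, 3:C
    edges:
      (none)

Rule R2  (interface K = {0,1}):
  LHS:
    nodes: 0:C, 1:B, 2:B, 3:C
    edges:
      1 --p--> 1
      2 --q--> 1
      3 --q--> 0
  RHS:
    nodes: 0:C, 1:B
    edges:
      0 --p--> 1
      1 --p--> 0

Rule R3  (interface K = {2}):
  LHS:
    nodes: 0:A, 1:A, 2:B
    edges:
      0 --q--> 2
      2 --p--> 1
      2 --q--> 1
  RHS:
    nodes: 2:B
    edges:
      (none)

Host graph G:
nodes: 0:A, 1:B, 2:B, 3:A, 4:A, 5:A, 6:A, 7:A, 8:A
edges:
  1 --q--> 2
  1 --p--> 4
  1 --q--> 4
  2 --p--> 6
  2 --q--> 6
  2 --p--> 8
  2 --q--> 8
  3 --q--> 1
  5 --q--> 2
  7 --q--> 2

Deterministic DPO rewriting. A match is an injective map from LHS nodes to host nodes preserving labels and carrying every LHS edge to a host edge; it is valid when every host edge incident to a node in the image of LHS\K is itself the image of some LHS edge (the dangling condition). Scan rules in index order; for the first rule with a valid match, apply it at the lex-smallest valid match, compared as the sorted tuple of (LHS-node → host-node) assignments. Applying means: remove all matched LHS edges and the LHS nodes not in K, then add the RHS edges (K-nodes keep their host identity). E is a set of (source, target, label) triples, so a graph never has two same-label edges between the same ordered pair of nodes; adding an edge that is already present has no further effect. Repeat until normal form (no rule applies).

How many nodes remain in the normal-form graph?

[0] host  ⇒  9 nodes, 10 edges  {1-q->2 1-p->4 1-q->4 2-p->6 2-q->6 2-p->8 2-q->8 3-q->1 5-q->2 7-q->2}
[1] R3 @ {0↦3, 1↦4, 2↦1}  ⇒  7 nodes, 7 edges  {1-q->2 2-p->6 2-q->6 2-p->8 2-q->8 5-q->2 7-q->2}
[2] R3 @ {0↦5, 1↦6, 2↦2}  ⇒  5 nodes, 4 edges  {1-q->2 2-p->8 2-q->8 7-q->2}
[3] R3 @ {0↦7, 1↦8, 2↦2}  ⇒  3 nodes, 1 edges  {1-q->2}
normal form: no rule applies after step 3
NF nodes: {0:A, 1:B, 2:B}

Answer: 3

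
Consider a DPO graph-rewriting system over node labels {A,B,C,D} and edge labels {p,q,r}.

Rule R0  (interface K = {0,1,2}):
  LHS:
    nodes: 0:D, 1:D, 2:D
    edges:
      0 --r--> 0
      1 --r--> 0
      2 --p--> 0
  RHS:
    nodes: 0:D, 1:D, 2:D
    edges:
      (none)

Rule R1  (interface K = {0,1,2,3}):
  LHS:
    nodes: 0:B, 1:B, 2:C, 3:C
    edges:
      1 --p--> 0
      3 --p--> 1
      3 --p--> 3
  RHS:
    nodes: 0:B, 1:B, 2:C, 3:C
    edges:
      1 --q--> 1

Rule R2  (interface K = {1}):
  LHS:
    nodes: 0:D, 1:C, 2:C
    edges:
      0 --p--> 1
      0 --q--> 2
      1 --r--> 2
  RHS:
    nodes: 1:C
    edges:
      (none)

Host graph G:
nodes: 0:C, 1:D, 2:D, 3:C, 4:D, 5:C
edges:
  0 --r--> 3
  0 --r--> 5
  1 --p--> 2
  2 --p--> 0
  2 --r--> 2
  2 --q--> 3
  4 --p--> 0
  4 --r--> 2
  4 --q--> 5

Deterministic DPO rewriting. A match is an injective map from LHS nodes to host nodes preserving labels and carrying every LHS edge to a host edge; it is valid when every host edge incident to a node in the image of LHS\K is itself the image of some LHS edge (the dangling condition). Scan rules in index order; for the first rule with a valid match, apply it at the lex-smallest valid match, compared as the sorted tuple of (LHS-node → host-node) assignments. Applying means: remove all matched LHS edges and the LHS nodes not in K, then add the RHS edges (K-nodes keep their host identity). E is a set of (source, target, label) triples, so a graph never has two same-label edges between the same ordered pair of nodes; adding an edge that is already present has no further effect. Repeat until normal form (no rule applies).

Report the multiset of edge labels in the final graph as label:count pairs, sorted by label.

start.  V:6 E:9  edges: 0-r->3 0-r->5 1-p->2 2-p->0 2-r->2 2-q->3 4-p->0 4-r->2 4-q->5
1. fire R0 via {0↦2, 1↦4, 2↦1}  →  V:6 E:6  edges: 0-r->3 0-r->5 2-p->0 2-q->3 4-p->0 4-q->5
2. fire R2 via {0↦2, 1↦0, 2↦3}  →  V:4 E:3  edges: 0-r->5 4-p->0 4-q->5
3. fire R2 via {0↦4, 1↦0, 2↦5}  →  V:2 E:0  edges: ∅
final graph: no rule applies after step 3
NF edges: []

Answer: (no edges)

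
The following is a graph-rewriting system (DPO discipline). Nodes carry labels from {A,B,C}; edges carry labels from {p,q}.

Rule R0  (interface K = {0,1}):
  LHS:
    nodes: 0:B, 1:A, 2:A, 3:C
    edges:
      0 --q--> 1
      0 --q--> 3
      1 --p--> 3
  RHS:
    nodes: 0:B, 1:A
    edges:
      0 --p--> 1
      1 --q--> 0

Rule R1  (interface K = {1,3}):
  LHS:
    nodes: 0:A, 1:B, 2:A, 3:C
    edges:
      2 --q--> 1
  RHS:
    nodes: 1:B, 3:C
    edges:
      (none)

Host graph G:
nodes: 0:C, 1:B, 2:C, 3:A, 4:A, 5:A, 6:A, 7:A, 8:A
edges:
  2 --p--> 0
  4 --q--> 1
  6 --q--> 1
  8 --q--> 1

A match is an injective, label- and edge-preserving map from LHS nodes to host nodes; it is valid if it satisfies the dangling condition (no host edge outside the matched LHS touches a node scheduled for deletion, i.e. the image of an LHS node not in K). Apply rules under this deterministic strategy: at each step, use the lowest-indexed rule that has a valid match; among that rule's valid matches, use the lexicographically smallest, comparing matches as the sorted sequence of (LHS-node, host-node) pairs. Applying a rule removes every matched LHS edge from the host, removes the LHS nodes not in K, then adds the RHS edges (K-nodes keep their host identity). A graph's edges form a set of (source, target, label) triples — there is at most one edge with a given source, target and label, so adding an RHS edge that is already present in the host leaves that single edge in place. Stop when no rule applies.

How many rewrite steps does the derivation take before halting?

start.  V:9 E:4  edges: 2-p->0 4-q->1 6-q->1 8-q->1
1. fire R1 via {0↦3, 1↦1, 2↦4, 3↦0}  →  V:7 E:3  edges: 2-p->0 6-q->1 8-q->1
2. fire R1 via {0↦5, 1↦1, 2↦6, 3↦0}  →  V:5 E:2  edges: 2-p->0 8-q->1
3. fire R1 via {0↦7, 1↦1, 2↦8, 3↦0}  →  V:3 E:1  edges: 2-p->0
final graph: no rule applies after step 3

Answer: 3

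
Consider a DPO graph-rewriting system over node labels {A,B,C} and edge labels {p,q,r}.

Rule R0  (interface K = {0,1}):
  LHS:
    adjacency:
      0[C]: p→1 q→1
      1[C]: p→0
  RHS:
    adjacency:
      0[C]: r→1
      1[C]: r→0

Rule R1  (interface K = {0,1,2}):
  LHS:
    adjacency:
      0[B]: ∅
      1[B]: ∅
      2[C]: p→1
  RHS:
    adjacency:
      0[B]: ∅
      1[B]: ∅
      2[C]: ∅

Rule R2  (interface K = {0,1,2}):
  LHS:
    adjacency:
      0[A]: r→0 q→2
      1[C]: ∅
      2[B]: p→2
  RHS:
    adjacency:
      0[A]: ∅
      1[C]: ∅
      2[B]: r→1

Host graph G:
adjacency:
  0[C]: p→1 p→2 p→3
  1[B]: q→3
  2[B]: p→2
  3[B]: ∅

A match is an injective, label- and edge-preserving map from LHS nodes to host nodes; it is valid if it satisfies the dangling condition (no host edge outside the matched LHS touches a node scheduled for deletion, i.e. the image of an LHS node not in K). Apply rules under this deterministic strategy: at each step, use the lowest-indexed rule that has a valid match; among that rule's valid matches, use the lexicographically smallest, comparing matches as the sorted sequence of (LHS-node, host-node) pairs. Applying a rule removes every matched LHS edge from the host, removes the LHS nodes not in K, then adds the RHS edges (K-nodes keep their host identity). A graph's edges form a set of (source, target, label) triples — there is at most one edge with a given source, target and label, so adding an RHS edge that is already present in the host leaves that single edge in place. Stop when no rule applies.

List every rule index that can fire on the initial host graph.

Answer: [R1]

Derivation:
R0: no valid match — LHS pattern not found
R1: 6 valid matches — {0↦1, 1↦2, 2↦0}, {0↦1, 1↦3, 2↦0}, {0↦2, 1↦1, 2↦0} (+3 more)
R2: no valid match — LHS pattern not found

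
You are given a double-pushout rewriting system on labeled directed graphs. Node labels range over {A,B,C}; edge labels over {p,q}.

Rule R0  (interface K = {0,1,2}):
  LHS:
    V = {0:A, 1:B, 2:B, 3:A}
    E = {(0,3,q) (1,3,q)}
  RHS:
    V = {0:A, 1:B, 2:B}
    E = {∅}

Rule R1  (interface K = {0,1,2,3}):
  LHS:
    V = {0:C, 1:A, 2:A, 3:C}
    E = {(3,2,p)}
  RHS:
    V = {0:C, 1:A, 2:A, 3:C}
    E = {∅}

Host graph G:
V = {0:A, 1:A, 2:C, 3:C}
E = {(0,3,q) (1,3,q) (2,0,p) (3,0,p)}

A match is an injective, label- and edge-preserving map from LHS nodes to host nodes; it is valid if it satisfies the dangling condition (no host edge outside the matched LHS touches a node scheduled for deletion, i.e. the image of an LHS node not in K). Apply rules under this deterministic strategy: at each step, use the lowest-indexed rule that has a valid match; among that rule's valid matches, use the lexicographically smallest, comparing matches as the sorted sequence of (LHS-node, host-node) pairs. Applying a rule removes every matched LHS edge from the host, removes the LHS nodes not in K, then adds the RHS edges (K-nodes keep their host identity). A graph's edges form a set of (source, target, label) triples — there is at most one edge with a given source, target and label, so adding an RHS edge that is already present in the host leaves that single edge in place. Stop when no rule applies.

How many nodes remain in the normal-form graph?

initial: |V|=4 |E|=4  E = 0-q->3 1-q->3 2-p->0 3-p->0
step 1: apply R1 at {0↦2, 1↦1, 2↦0, 3↦3}  → |V|=4 |E|=3  E = 0-q->3 1-q->3 2-p->0
step 2: apply R1 at {0↦3, 1↦1, 2↦0, 3↦2}  → |V|=4 |E|=2  E = 0-q->3 1-q->3
final graph: no rule applies after step 2
NF nodes: {0:A, 1:A, 2:C, 3:C}

Answer: 4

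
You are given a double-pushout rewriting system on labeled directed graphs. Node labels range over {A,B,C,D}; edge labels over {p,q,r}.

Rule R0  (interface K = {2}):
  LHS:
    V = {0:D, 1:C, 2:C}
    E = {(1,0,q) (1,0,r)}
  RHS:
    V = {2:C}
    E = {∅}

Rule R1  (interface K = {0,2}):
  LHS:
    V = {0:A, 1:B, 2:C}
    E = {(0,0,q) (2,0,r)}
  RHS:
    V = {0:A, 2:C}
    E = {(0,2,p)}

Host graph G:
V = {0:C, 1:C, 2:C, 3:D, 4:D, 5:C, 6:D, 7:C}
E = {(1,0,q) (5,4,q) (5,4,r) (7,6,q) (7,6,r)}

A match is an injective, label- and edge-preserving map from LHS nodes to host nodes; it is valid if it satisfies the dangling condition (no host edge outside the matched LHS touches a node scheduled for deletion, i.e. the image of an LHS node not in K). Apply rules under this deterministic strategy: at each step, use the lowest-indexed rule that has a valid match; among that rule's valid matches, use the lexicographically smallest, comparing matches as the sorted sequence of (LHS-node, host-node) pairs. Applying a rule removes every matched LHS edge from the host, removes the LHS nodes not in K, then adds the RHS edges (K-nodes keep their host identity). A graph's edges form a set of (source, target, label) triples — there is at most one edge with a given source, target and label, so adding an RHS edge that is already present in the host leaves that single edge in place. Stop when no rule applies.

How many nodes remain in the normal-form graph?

Answer: 4

Rewrite trace:
[0] host  ⇒  8 nodes, 5 edges  {1-q->0 5-q->4 5-r->4 7-q->6 7-r->6}
[1] R0 @ {0↦4, 1↦5, 2↦0}  ⇒  6 nodes, 3 edges  {1-q->0 7-q->6 7-r->6}
[2] R0 @ {0↦6, 1↦7, 2↦0}  ⇒  4 nodes, 1 edges  {1-q->0}
halt: no rule applies after step 2
NF nodes: {0:C, 1:C, 2:C, 3:D}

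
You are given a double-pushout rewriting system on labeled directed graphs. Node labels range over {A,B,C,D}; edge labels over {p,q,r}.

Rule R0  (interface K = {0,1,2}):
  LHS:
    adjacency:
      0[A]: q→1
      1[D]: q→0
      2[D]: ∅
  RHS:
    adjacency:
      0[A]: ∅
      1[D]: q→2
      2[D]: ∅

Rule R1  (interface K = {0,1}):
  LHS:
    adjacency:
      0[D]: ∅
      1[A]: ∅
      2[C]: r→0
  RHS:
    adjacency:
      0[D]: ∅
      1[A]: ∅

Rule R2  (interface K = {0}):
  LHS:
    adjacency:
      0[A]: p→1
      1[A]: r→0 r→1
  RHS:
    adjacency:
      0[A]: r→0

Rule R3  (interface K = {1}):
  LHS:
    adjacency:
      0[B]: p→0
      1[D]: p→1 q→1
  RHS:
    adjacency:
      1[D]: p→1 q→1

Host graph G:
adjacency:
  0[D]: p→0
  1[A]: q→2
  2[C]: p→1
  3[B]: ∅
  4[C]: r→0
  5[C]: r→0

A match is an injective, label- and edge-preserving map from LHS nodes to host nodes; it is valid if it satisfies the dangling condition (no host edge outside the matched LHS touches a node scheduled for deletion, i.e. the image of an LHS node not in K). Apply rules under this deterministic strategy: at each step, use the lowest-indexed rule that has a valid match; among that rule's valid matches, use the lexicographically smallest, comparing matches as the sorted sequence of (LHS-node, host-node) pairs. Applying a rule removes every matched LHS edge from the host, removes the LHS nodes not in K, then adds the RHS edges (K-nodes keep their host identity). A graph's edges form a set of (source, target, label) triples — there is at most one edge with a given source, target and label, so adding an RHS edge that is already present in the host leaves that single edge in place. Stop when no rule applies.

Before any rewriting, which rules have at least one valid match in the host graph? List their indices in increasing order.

Answer: [R1]

Rewrite trace:
R0: no valid match — LHS pattern not found
R1: 2 valid matches — {0↦0, 1↦1, 2↦4}, {0↦0, 1↦1, 2↦5}
R2: no valid match — LHS pattern not found
R3: no valid match — LHS pattern not found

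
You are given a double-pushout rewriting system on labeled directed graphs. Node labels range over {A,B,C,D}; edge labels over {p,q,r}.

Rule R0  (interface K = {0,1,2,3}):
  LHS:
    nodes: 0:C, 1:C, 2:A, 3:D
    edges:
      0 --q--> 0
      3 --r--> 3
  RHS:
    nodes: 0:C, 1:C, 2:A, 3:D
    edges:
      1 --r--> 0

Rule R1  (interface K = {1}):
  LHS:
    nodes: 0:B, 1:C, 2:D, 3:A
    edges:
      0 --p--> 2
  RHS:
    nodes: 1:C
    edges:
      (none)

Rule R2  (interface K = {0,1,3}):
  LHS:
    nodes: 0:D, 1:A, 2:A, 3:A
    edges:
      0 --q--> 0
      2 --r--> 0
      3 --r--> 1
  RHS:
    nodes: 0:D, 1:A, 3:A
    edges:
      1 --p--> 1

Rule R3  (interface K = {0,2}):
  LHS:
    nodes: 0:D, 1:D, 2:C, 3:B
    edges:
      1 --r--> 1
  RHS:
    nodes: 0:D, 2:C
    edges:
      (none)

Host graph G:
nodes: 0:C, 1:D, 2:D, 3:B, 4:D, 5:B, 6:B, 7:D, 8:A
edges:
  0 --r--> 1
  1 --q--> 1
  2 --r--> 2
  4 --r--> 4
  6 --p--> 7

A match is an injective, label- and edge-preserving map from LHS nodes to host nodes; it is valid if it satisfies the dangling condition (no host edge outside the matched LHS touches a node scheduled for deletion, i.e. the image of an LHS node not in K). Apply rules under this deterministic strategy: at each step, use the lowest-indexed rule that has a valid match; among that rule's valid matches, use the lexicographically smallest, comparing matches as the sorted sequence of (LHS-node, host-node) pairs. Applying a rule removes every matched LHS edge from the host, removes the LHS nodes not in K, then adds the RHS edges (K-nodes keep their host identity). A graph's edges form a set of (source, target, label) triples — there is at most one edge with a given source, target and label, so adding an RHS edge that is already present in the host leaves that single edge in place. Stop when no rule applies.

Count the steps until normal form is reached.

start.  V:9 E:5  edges: 0-r->1 1-q->1 2-r->2 4-r->4 6-p->7
1. fire R1 via {0↦6, 1↦0, 2↦7, 3↦8}  →  V:6 E:4  edges: 0-r->1 1-q->1 2-r->2 4-r->4
2. fire R3 via {0↦1, 1↦2, 2↦0, 3↦3}  →  V:4 E:3  edges: 0-r->1 1-q->1 4-r->4
3. fire R3 via {0↦1, 1↦4, 2↦0, 3↦5}  →  V:2 E:2  edges: 0-r->1 1-q->1
halt: no rule applies after step 3

Answer: 3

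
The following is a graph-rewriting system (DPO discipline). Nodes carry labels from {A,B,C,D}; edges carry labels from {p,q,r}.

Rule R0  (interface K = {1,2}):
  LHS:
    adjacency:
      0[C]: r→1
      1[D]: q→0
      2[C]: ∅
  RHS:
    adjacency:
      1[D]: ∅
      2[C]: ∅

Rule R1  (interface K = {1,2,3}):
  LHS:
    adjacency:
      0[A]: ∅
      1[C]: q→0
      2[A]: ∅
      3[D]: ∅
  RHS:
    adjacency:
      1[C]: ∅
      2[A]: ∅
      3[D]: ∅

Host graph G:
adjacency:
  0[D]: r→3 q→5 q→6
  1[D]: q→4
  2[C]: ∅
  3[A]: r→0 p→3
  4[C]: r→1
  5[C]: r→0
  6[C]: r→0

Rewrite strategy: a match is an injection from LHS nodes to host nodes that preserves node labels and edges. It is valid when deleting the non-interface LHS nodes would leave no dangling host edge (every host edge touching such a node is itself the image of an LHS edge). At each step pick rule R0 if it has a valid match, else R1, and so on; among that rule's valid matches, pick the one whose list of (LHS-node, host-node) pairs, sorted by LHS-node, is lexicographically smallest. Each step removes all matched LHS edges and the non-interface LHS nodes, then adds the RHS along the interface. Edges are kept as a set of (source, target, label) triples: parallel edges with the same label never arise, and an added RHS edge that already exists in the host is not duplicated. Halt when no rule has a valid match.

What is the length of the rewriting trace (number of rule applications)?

Answer: 3

Derivation:
[0] host  ⇒  7 nodes, 9 edges  {0-r->3 0-q->5 0-q->6 1-q->4 3-r->0 3-p->3 4-r->1 5-r->0 6-r->0}
[1] R0 @ {0↦4, 1↦1, 2↦2}  ⇒  6 nodes, 7 edges  {0-r->3 0-q->5 0-q->6 3-r->0 3-p->3 5-r->0 6-r->0}
[2] R0 @ {0↦5, 1↦0, 2↦2}  ⇒  5 nodes, 5 edges  {0-r->3 0-q->6 3-r->0 3-p->3 6-r->0}
[3] R0 @ {0↦6, 1↦0, 2↦2}  ⇒  4 nodes, 3 edges  {0-r->3 3-r->0 3-p->3}
normal form: no rule applies after step 3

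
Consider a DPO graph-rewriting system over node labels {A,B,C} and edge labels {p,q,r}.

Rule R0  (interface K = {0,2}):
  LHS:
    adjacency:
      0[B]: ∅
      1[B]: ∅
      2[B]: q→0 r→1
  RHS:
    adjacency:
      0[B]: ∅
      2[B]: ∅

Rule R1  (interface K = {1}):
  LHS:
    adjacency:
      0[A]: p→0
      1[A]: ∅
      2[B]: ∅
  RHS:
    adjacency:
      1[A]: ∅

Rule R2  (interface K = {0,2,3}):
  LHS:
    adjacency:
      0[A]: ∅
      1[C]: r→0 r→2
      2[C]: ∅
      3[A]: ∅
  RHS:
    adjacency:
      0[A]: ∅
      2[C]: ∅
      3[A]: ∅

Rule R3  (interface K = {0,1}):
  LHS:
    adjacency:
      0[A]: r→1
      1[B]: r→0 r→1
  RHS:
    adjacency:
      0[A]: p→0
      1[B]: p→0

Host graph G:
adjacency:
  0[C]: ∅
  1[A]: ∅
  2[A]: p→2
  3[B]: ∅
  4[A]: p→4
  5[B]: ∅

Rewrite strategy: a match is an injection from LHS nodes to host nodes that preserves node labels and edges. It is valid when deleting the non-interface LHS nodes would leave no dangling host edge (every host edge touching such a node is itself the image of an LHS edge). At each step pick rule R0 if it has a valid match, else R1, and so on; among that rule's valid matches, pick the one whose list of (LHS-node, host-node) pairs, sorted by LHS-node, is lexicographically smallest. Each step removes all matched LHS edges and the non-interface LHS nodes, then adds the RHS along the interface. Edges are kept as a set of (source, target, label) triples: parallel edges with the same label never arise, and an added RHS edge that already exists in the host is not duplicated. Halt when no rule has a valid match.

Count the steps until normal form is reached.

Answer: 2

Steps:
initial: |V|=6 |E|=2  E = 2-p->2 4-p->4
step 1: apply R1 at {0↦2, 1↦1, 2↦3}  → |V|=4 |E|=1  E = 4-p->4
step 2: apply R1 at {0↦4, 1↦1, 2↦5}  → |V|=2 |E|=0  E = ∅
normal form: no rule applies after step 2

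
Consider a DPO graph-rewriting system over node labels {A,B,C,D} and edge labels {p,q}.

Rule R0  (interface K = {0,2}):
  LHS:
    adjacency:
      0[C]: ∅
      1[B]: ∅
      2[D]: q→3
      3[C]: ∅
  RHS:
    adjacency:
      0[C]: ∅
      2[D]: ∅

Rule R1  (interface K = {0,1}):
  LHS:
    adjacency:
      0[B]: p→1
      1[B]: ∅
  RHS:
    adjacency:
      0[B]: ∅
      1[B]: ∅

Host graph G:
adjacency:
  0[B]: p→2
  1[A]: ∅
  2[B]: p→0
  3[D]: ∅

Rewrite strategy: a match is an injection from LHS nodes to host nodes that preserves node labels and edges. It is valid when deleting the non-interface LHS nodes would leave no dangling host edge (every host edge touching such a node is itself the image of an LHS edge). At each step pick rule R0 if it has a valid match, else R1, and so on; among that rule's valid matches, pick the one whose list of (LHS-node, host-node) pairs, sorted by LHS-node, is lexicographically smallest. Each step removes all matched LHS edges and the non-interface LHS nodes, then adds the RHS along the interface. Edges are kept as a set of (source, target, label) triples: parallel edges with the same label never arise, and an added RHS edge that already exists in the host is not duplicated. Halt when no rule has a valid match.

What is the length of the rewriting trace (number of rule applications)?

Answer: 2

Steps:
initial: |V|=4 |E|=2  E = 0-p->2 2-p->0
step 1: apply R1 at {0↦0, 1↦2}  → |V|=4 |E|=1  E = 2-p->0
step 2: apply R1 at {0↦2, 1↦0}  → |V|=4 |E|=0  E = ∅
normal form: no rule applies after step 2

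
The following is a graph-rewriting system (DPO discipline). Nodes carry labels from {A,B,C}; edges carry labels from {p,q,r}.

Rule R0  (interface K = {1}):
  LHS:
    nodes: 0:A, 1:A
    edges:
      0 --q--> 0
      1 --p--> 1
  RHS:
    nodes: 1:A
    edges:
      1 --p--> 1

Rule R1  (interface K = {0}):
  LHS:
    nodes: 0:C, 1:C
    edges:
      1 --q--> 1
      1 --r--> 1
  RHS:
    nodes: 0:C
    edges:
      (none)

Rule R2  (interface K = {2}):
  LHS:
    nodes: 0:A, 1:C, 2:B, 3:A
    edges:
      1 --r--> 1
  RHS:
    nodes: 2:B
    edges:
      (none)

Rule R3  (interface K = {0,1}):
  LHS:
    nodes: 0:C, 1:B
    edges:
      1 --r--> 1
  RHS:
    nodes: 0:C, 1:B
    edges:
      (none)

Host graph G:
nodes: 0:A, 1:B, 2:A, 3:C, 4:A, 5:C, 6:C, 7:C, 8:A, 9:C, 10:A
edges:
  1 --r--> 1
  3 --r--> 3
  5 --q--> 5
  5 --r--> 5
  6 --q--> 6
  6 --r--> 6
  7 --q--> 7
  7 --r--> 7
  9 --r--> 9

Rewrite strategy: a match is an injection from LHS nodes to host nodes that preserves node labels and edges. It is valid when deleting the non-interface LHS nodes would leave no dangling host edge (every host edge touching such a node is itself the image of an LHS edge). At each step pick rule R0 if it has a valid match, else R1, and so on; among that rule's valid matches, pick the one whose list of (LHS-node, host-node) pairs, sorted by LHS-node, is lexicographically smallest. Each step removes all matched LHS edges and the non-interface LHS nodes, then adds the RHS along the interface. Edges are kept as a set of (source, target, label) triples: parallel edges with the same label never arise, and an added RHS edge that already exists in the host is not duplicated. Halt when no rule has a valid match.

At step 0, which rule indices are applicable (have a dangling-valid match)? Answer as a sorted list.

Answer: [R1,R2,R3]

Derivation:
R0: no valid match — LHS pattern not found
R1: 12 valid matches — {0↦3, 1↦5}, {0↦3, 1↦6}, {0↦3, 1↦7} (+9 more)
R2: 40 valid matches — {0↦0, 1↦3, 2↦1, 3↦2}, {0↦0, 1↦3, 2↦1, 3↦4}, {0↦0, 1↦3, 2↦1, 3↦8} (+37 more)
R3: 5 valid matches — {0↦3, 1↦1}, {0↦5, 1↦1}, {0↦6, 1↦1} (+2 more)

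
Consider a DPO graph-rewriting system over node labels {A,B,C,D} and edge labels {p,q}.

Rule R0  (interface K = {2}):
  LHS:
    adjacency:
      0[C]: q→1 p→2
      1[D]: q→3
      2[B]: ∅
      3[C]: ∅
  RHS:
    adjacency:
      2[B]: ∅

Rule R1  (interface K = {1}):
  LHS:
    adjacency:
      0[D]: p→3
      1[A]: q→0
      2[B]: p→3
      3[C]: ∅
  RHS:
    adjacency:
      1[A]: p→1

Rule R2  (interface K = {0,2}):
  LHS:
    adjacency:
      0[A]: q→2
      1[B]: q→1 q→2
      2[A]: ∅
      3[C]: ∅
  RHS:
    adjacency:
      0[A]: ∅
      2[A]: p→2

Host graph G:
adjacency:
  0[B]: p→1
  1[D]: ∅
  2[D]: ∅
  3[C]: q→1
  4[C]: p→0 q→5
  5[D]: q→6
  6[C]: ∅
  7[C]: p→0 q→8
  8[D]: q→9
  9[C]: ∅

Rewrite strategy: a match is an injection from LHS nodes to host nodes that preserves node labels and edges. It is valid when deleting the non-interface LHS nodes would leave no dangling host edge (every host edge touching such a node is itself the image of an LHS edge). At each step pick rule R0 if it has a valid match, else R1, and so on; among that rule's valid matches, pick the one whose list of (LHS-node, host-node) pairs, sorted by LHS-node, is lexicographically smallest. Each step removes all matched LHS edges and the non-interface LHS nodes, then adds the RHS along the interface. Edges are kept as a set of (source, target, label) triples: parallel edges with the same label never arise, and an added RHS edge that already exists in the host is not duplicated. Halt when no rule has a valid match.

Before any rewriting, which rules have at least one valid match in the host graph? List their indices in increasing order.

Answer: [R0]

Rewrite trace:
R0: 2 valid matches — {0↦4, 1↦5, 2↦0, 3↦6}, {0↦7, 1↦8, 2↦0, 3↦9}
R1: no valid match — LHS pattern not found
R2: no valid match — LHS pattern not found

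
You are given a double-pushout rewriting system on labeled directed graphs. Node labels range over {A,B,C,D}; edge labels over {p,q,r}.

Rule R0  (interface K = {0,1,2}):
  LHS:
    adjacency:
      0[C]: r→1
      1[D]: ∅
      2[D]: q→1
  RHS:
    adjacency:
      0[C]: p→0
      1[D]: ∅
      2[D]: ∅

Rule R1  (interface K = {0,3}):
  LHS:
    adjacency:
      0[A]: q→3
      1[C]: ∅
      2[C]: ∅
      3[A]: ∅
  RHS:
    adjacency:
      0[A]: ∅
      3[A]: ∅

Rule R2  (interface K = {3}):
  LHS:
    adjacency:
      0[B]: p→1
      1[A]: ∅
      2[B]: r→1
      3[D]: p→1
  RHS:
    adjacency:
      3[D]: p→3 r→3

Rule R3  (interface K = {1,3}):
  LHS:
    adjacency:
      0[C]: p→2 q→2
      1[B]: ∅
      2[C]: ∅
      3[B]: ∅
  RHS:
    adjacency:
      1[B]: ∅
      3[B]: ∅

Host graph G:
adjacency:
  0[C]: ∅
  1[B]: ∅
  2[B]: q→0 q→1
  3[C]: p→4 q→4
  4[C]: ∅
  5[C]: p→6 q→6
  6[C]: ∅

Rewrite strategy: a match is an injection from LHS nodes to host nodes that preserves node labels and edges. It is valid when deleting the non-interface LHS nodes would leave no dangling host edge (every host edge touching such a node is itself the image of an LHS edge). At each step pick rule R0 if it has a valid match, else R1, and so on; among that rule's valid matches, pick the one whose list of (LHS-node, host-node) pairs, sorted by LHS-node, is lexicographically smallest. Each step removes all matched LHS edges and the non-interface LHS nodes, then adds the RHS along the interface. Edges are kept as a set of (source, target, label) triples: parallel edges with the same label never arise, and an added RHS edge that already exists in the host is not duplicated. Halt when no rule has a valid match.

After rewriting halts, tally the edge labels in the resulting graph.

Answer: q:2

Steps:
initial: |V|=7 |E|=6  E = 2-q->0 2-q->1 3-p->4 3-q->4 5-p->6 5-q->6
step 1: apply R3 at {0↦3, 1↦1, 2↦4, 3↦2}  → |V|=5 |E|=4  E = 2-q->0 2-q->1 5-p->6 5-q->6
step 2: apply R3 at {0↦5, 1↦1, 2↦6, 3↦2}  → |V|=3 |E|=2  E = 2-q->0 2-q->1
normal form: no rule applies after step 2
NF edges: [(2, 0, 'q'), (2, 1, 'q')]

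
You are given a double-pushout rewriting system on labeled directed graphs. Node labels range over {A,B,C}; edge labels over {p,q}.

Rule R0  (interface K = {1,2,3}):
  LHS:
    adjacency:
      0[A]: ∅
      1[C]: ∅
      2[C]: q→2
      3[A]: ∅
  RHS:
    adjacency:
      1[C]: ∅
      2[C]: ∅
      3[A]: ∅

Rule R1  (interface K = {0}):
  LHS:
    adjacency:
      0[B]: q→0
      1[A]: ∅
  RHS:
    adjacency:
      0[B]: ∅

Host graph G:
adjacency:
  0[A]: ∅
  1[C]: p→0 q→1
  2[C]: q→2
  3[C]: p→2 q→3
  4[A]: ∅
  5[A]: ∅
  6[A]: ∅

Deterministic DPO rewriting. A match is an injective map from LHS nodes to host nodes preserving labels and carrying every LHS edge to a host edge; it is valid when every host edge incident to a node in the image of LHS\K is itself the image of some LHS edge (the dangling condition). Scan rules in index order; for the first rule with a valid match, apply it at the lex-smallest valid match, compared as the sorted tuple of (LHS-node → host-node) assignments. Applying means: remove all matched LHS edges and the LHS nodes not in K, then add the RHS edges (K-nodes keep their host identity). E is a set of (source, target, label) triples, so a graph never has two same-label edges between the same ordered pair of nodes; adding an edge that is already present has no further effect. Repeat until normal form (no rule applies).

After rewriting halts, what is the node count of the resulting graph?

[0] host  ⇒  7 nodes, 5 edges  {1-p->0 1-q->1 2-q->2 3-p->2 3-q->3}
[1] R0 @ {0↦4, 1↦1, 2↦2, 3↦0}  ⇒  6 nodes, 4 edges  {1-p->0 1-q->1 3-p->2 3-q->3}
[2] R0 @ {0↦5, 1↦1, 2↦3, 3↦0}  ⇒  5 nodes, 3 edges  {1-p->0 1-q->1 3-p->2}
[3] R0 @ {0↦6, 1↦2, 2↦1, 3↦0}  ⇒  4 nodes, 2 edges  {1-p->0 3-p->2}
final graph: no rule applies after step 3
NF nodes: {0:A, 1:C, 2:C, 3:C}

Answer: 4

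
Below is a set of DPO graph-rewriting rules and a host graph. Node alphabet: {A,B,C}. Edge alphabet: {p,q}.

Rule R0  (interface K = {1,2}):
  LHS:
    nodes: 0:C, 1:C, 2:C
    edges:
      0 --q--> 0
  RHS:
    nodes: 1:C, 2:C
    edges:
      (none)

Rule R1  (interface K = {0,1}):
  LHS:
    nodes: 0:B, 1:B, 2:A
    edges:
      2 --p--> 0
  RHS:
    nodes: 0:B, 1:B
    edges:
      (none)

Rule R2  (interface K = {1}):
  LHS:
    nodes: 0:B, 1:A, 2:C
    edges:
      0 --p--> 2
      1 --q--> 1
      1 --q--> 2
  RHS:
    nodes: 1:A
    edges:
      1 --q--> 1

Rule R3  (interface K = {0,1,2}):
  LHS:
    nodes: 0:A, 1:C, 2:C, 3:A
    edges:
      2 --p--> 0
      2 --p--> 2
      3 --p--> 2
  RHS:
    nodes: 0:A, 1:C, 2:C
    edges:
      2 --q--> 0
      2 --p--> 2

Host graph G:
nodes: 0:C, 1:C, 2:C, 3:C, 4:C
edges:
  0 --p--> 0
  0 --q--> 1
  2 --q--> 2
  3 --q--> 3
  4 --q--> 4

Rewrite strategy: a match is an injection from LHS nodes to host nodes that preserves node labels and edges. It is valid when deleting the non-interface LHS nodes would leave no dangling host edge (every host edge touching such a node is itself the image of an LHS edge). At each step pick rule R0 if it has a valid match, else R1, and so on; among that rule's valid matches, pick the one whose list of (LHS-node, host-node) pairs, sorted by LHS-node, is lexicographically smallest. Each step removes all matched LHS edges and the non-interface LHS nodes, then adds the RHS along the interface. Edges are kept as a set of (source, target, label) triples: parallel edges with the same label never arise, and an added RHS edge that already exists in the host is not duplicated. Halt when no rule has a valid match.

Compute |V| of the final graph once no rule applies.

Answer: 2

Derivation:
initial: |V|=5 |E|=5  E = 0-p->0 0-q->1 2-q->2 3-q->3 4-q->4
step 1: apply R0 at {0↦2, 1↦0, 2↦1}  → |V|=4 |E|=4  E = 0-p->0 0-q->1 3-q->3 4-q->4
step 2: apply R0 at {0↦3, 1↦0, 2↦1}  → |V|=3 |E|=3  E = 0-p->0 0-q->1 4-q->4
step 3: apply R0 at {0↦4, 1↦0, 2↦1}  → |V|=2 |E|=2  E = 0-p->0 0-q->1
final graph: no rule applies after step 3
NF nodes: {0:C, 1:C}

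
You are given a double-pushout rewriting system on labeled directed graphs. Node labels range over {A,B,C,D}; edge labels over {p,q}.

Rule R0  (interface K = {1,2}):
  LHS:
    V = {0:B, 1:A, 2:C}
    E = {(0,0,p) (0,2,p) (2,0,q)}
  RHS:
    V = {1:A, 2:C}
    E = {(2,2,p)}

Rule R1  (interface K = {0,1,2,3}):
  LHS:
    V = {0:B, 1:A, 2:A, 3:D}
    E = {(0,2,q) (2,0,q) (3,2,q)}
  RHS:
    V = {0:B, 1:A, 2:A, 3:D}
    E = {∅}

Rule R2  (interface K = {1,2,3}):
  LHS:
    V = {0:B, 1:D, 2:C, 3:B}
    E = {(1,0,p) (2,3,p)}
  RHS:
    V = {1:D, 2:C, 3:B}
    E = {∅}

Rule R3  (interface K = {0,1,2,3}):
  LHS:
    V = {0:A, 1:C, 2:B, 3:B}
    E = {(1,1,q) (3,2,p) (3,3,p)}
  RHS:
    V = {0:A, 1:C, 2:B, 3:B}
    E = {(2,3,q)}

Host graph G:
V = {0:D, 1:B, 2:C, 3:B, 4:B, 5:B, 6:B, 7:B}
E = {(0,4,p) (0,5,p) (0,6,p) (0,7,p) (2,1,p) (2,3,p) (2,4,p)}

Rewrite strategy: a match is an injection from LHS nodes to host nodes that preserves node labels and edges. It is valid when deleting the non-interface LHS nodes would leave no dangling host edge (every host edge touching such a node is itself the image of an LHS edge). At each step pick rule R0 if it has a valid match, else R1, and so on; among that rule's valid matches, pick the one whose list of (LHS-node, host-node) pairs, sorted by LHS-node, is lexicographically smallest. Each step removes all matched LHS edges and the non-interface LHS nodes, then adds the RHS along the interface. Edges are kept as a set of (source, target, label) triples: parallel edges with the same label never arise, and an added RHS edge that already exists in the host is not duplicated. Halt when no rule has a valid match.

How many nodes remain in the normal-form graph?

Answer: 5

Derivation:
[0] host  ⇒  8 nodes, 7 edges  {0-p->4 0-p->5 0-p->6 0-p->7 2-p->1 2-p->3 2-p->4}
[1] R2 @ {0↦5, 1↦0, 2↦2, 3↦1}  ⇒  7 nodes, 5 edges  {0-p->4 0-p->6 0-p->7 2-p->3 2-p->4}
[2] R2 @ {0↦6, 1↦0, 2↦2, 3↦3}  ⇒  6 nodes, 3 edges  {0-p->4 0-p->7 2-p->4}
[3] R2 @ {0↦7, 1↦0, 2↦2, 3↦4}  ⇒  5 nodes, 1 edges  {0-p->4}
normal form: no rule applies after step 3
NF nodes: {0:D, 1:B, 2:C, 3:B, 4:B}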